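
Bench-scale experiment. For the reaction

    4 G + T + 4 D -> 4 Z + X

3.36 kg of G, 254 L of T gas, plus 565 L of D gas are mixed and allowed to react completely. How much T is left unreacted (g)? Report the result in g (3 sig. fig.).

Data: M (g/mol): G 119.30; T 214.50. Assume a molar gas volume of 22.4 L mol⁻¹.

n(G) = 3.360×1000 / 119.30 = 28.16 mol
n(T) = 254.0 / 22.4 = 11.34 mol
n(D) = 565.0 / 22.4 = 25.22 mol
n/ν → G: 7.040, T: 11.34, D: 6.305; D is limiting.
T consumed = (1/4) × 25.22 = 6.305 mol
T remaining = 11.34 − 6.305 = 5.035 mol
mass = 5.035 × 214.50 = 1080 g

1080 g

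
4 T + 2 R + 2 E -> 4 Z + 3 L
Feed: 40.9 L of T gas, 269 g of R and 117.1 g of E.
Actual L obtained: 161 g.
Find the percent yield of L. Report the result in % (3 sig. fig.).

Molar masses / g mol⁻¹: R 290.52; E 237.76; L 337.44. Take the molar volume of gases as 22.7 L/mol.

64.6 %

n(T) = 40.90 / 22.7 = 1.802 mol
n(R) = 269.0 / 290.52 = 0.9259 mol
n(E) = 117.1 / 237.76 = 0.4925 mol
n/ν for T = 1.802/4 = 0.4505
n/ν for R = 0.9259/2 = 0.4630
n/ν for E = 0.4925/2 = 0.2463
Smallest n/ν is E → limiting reagent.
theoretical n(L) = (3/2) × 0.4925 = 0.7388 mol → 249.3 g
% yield = 161 / 249.3 × 100 = 64.58 %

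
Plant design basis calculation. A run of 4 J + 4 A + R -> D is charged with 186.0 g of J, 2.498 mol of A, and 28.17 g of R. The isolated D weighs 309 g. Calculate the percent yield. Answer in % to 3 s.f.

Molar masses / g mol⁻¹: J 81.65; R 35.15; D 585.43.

n(J) = 186.0 / 81.65 = 2.278 mol
n(A) = 2.498 mol
n(R) = 28.17 / 35.15 = 0.8014 mol
n/ν for J = 2.278/4 = 0.5695
n/ν for A = 2.498/4 = 0.6245
n/ν for R = 0.8014/1 = 0.8014
Smallest n/ν is J → limiting reagent.
theoretical n(D) = (1/4) × 2.278 = 0.5695 mol → 333.4 g
% yield = 309 / 333.4 × 100 = 92.68 %

92.7 %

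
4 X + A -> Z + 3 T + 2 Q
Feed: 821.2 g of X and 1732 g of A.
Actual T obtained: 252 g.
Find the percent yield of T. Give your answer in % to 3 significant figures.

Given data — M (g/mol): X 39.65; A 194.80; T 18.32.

88.6 %

n(X) = 821.2 / 39.65 = 20.71 mol
n(A) = 1732 / 194.80 = 8.891 mol
n/ν for X = 20.71/4 = 5.178
n/ν for A = 8.891/1 = 8.891
Smallest n/ν is X → limiting reagent.
theoretical n(T) = (3/4) × 20.71 = 15.53 mol → 284.5 g
% yield = 252 / 284.5 × 100 = 88.58 %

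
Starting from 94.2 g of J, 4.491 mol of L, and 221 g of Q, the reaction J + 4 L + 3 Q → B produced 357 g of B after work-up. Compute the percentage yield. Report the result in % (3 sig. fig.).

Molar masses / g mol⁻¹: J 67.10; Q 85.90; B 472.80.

n(J) = 94.20 / 67.10 = 1.404 mol
n(L) = 4.491 mol
n(Q) = 221.0 / 85.90 = 2.573 mol
n/ν for J = 1.404/1 = 1.404
n/ν for L = 4.491/4 = 1.123
n/ν for Q = 2.573/3 = 0.8577
Smallest n/ν is Q → limiting reagent.
theoretical n(B) = (1/3) × 2.573 = 0.8577 mol → 405.5 g
% yield = 357 / 405.5 × 100 = 88.04 %

88.0 %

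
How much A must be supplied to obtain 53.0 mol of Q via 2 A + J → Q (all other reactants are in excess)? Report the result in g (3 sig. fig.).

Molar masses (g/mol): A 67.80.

7190 g

n(Q) = 53.00 mol
n(A) = (2/1) × 53.00 = 106.0 mol
mass = 106.0 × 67.80 = 7187 g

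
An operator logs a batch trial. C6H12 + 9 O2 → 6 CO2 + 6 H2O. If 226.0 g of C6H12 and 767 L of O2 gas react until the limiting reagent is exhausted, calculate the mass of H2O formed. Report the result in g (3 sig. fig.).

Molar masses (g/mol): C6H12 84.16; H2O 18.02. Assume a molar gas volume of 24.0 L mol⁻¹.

n(C6H12) = 226.0 / 84.16 = 2.685 mol
n(O2) = 767.0 / 24.0 = 31.96 mol
n/ν → C6H12: 2.685, O2: 3.551; C6H12 is limiting.
n(H2O) = (6/1) × 2.685 = 16.11 mol
mass = 16.11 × 18.02 = 290.3 g

290 g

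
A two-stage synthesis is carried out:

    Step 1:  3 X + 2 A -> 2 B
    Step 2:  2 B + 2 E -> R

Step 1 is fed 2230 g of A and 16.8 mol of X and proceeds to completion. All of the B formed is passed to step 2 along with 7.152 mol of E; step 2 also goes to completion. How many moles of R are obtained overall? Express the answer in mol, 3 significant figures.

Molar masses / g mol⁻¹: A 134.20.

Step 1:
n(A) = 2230 / 134.20 = 16.62 mol
n(X) = 16.80 mol
n/ν for A = 16.62/2 = 8.310
n/ν for X = 16.80/3 = 5.600
Smallest n/ν is X → limiting reagent.
n(B) produced = (2/3) × 16.80 = 11.20 mol
Step 2:
n(B) available = 11.20 mol
n(E) = 7.152 mol
n/ν for B = 11.20/2 = 5.600
n/ν for E = 7.152/2 = 3.576
Smallest n/ν is E → limiting reagent.
n(R) = (1/2) × 7.152 = 3.576 mol

3.58 mol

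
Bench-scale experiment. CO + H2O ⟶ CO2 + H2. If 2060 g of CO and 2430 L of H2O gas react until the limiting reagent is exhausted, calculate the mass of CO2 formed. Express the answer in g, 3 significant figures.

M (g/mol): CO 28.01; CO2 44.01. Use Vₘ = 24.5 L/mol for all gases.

n(CO) = 2060 / 28.01 = 73.55 mol
n(H2O) = 2430 / 24.5 = 99.18 mol
n/ν for CO = 73.55/1 = 73.55
n/ν for H2O = 99.18/1 = 99.18
Smallest n/ν is CO → limiting reagent.
n(CO2) = (1/1) × 73.55 = 73.55 mol
mass = 73.55 × 44.01 = 3237 g

3240 g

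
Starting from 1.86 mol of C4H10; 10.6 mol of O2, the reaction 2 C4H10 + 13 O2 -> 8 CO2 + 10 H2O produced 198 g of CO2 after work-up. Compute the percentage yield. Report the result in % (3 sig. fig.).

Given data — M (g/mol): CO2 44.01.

69.0 %

n(C4H10) = 1.860 mol
n(O2) = 10.60 mol
n/ν → C4H10: 0.9300, O2: 0.8154; O2 is limiting.
theoretical n(CO2) = (8/13) × 10.60 = 6.523 mol → 287.1 g
% yield = 198 / 287.1 × 100 = 68.97 %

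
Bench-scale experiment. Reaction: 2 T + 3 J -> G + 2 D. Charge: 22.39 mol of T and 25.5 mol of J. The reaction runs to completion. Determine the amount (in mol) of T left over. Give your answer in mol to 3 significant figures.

5.39 mol

n(T) = 22.39 mol
n(J) = 25.50 mol
n/ν for T = 22.39/2 = 11.20
n/ν for J = 25.50/3 = 8.500
Smallest n/ν is J → limiting reagent.
T consumed = (2/3) × 25.50 = 17.00 mol
T remaining = 22.39 − 17.00 = 5.390 mol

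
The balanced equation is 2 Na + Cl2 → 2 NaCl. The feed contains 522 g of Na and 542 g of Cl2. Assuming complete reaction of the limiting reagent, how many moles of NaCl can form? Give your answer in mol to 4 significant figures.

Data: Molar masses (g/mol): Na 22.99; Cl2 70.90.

n(Na) = 522.0 / 22.99 = 22.71 mol
n(Cl2) = 542.0 / 70.90 = 7.645 mol
n/ν → Na: 11.36, Cl2: 7.645; Cl2 is limiting.
n(NaCl) = (2/1) × 7.645 = 15.29 mol

15.29 mol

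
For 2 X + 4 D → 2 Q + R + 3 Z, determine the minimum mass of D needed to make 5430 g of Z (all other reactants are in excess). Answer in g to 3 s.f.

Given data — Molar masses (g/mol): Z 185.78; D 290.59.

11300 g

n(Z) = 5430 / 185.78 = 29.23 mol
n(D) = (4/3) × 29.23 = 38.97 mol
mass = 38.97 × 290.59 = 11320 g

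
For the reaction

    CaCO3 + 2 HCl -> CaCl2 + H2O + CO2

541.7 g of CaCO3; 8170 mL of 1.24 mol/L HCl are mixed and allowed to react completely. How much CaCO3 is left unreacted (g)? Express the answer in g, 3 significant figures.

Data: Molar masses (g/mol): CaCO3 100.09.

34.7 g

n(CaCO3) = 541.7 / 100.09 = 5.412 mol
n(HCl) = 1.24 × 8170/1000 = 10.13 mol
n/ν for CaCO3 = 5.412/1 = 5.412
n/ν for HCl = 10.13/2 = 5.065
Smallest n/ν is HCl → limiting reagent.
CaCO3 consumed = (1/2) × 10.13 = 5.065 mol
CaCO3 remaining = 5.412 − 5.065 = 0.3470 mol
mass = 0.3470 × 100.09 = 34.73 g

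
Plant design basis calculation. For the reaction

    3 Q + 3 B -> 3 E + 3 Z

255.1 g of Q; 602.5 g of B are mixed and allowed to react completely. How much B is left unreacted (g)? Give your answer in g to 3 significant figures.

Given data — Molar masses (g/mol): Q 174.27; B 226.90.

n(Q) = 255.1 / 174.27 = 1.464 mol
n(B) = 602.5 / 226.90 = 2.655 mol
n/ν → Q: 0.4880, B: 0.8850; Q is limiting.
B consumed = (3/3) × 1.464 = 1.464 mol
B remaining = 2.655 − 1.464 = 1.191 mol
mass = 1.191 × 226.90 = 270.2 g

270 g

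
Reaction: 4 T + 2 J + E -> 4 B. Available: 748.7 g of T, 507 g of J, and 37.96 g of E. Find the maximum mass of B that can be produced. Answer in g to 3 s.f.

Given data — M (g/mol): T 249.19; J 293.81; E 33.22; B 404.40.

1220 g

n(T) = 748.7 / 249.19 = 3.005 mol
n(J) = 507.0 / 293.81 = 1.726 mol
n(E) = 37.96 / 33.22 = 1.143 mol
n/ν for T = 3.005/4 = 0.7513
n/ν for J = 1.726/2 = 0.8630
n/ν for E = 1.143/1 = 1.143
Smallest n/ν is T → limiting reagent.
n(B) = (4/4) × 3.005 = 3.005 mol
mass = 3.005 × 404.40 = 1215 g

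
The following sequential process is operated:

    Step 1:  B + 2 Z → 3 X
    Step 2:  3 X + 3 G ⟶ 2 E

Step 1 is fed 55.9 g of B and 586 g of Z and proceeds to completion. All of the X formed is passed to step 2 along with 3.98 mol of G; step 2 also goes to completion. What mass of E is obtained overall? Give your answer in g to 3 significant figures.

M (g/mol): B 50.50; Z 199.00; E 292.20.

647 g

Step 1:
n(B) = 55.90 / 50.50 = 1.107 mol
n(Z) = 586.0 / 199.00 = 2.945 mol
n/ν → B: 1.107, Z: 1.473; B is limiting.
n(X) produced = (3/1) × 1.107 = 3.321 mol
Step 2:
n(X) available = 3.321 mol
n(G) = 3.980 mol
n/ν → X: 1.107, G: 1.327; X is limiting.
n(E) = (2/3) × 3.321 = 2.214 mol
mass = 2.214 × 292.20 = 646.9 g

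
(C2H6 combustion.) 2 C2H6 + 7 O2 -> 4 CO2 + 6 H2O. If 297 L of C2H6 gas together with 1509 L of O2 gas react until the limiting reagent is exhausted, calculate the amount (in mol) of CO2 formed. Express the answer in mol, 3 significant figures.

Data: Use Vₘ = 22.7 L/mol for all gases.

26.2 mol

n(C2H6) = 297.0 / 22.7 = 13.08 mol
n(O2) = 1509 / 22.7 = 66.48 mol
n/ν for C2H6 = 13.08/2 = 6.540
n/ν for O2 = 66.48/7 = 9.497
Smallest n/ν is C2H6 → limiting reagent.
n(CO2) = (4/2) × 13.08 = 26.16 mol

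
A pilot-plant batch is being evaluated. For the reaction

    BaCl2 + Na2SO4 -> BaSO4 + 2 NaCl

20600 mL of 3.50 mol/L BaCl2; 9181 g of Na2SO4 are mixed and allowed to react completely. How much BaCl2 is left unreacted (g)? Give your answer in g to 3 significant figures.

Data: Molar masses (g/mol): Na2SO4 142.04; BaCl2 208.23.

n(BaCl2) = 3.50 × 20600/1000 = 72.10 mol
n(Na2SO4) = 9181 / 142.04 = 64.64 mol
n/ν → BaCl2: 72.10, Na2SO4: 64.64; Na2SO4 is limiting.
BaCl2 consumed = (1/1) × 64.64 = 64.64 mol
BaCl2 remaining = 72.10 − 64.64 = 7.460 mol
mass = 7.460 × 208.23 = 1553 g

1550 g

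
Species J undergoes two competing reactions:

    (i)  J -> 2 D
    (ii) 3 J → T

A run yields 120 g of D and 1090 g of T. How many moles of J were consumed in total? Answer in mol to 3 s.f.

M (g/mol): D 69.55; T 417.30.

8.70 mol

n(D) = 120 / 69.55 = 1.725 mol
n(T) = 1090 / 417.30 = 2.612 mol
n(J) via (i) = (1/2)×1.725 = 0.8625 mol
n(J) via (ii) = (3/1)×2.612 = 7.836 mol
total n(J) = 0.8625 + 7.836 = 8.699 mol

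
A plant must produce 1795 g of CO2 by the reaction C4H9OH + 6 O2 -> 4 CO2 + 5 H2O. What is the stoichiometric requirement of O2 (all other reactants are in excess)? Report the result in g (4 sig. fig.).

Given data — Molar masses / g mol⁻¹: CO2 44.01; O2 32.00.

n(CO2) = 1795 / 44.01 = 40.79 mol
n(O2) = (6/4) × 40.79 = 61.19 mol
mass = 61.19 × 32.00 = 1958 g

1958 g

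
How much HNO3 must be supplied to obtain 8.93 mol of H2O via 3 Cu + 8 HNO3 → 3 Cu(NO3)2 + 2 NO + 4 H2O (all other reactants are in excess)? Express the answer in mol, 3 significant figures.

n(H2O) = 8.930 mol
n(HNO3) = (8/4) × 8.930 = 17.86 mol

17.9 mol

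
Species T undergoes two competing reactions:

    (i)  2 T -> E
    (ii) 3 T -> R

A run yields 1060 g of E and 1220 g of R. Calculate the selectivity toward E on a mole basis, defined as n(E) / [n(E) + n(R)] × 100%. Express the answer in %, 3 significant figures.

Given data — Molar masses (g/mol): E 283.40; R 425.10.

56.6 %

n(E) = 1060 / 283.40 = 3.740 mol
n(R) = 1220 / 425.10 = 2.870 mol
selectivity = 3.740/(3.740+2.870) × 100 = 56.58 %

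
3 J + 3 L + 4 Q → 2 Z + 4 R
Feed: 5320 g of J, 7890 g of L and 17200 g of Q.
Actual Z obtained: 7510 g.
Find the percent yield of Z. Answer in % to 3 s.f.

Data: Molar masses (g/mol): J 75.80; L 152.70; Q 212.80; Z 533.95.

n(J) = 5320 / 75.80 = 70.18 mol
n(L) = 7890 / 152.70 = 51.67 mol
n(Q) = 17200 / 212.80 = 80.83 mol
n/ν → J: 23.39, L: 17.22, Q: 20.21; L is limiting.
theoretical n(Z) = (2/3) × 51.67 = 34.45 mol → 18390 g
% yield = 7510 / 18390 × 100 = 40.84 %

40.8 %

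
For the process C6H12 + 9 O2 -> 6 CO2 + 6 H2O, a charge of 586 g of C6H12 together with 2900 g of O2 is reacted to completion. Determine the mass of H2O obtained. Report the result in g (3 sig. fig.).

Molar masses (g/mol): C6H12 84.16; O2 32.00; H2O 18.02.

n(C6H12) = 586.0 / 84.16 = 6.963 mol
n(O2) = 2900 / 32.00 = 90.63 mol
n/ν for C6H12 = 6.963/1 = 6.963
n/ν for O2 = 90.63/9 = 10.07
Smallest n/ν is C6H12 → limiting reagent.
n(H2O) = (6/1) × 6.963 = 41.78 mol
mass = 41.78 × 18.02 = 752.9 g

753 g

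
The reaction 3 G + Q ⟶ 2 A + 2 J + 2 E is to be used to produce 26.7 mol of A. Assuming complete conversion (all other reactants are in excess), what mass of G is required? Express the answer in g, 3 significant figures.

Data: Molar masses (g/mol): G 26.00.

n(A) = 26.70 mol
n(G) = (3/2) × 26.70 = 40.05 mol
mass = 40.05 × 26.00 = 1041 g

1040 g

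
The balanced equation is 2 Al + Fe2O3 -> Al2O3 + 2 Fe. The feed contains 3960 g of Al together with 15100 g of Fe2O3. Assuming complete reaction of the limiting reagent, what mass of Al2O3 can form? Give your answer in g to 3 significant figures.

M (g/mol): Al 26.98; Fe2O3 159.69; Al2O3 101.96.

n(Al) = 3960 / 26.98 = 146.8 mol
n(Fe2O3) = 15100 / 159.69 = 94.56 mol
n/ν for Al = 146.8/2 = 73.40
n/ν for Fe2O3 = 94.56/1 = 94.56
Smallest n/ν is Al → limiting reagent.
n(Al2O3) = (1/2) × 146.8 = 73.40 mol
mass = 73.40 × 101.96 = 7484 g

7480 g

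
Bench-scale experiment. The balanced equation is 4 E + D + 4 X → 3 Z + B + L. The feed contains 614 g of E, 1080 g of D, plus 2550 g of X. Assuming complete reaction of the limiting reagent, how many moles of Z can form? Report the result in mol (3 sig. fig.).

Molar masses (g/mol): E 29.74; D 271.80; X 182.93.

10.5 mol

n(E) = 614.0 / 29.74 = 20.65 mol
n(D) = 1080 / 271.80 = 3.974 mol
n(X) = 2550 / 182.93 = 13.94 mol
n/ν → E: 5.163, D: 3.974, X: 3.485; X is limiting.
n(Z) = (3/4) × 13.94 = 10.46 mol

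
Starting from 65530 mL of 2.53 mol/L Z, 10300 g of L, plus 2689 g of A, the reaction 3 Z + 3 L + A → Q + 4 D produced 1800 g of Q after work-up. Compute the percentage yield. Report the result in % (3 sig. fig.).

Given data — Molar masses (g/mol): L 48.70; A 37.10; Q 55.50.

58.7 %

n(Z) = 2.53 × 65530/1000 = 165.8 mol
n(L) = 10300 / 48.70 = 211.5 mol
n(A) = 2689 / 37.10 = 72.48 mol
n/ν → Z: 55.27, L: 70.50, A: 72.48; Z is limiting.
theoretical n(Q) = (1/3) × 165.8 = 55.27 mol → 3067 g
% yield = 1800 / 3067 × 100 = 58.69 %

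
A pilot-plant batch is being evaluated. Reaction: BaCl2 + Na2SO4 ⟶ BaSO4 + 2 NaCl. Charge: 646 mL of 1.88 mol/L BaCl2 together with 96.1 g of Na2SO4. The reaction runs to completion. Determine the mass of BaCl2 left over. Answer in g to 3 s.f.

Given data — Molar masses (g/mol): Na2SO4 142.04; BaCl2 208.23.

n(BaCl2) = 1.88 × 646.0/1000 = 1.214 mol
n(Na2SO4) = 96.10 / 142.04 = 0.6766 mol
n/ν → BaCl2: 1.214, Na2SO4: 0.6766; Na2SO4 is limiting.
BaCl2 consumed = (1/1) × 0.6766 = 0.6766 mol
BaCl2 remaining = 1.214 − 0.6766 = 0.5374 mol
mass = 0.5374 × 208.23 = 111.9 g

112 g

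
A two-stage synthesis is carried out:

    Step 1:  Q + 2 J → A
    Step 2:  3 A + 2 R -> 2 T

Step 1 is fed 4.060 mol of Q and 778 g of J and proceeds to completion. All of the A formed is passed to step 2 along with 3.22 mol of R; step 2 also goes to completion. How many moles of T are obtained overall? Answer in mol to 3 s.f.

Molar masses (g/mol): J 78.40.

2.71 mol

Step 1:
n(Q) = 4.060 mol
n(J) = 778.0 / 78.40 = 9.923 mol
n/ν for Q = 4.060/1 = 4.060
n/ν for J = 9.923/2 = 4.962
Smallest n/ν is Q → limiting reagent.
n(A) produced = (1/1) × 4.060 = 4.060 mol
Step 2:
n(A) available = 4.060 mol
n(R) = 3.220 mol
n/ν for A = 4.060/3 = 1.353
n/ν for R = 3.220/2 = 1.610
Smallest n/ν is A → limiting reagent.
n(T) = (2/3) × 4.060 = 2.707 mol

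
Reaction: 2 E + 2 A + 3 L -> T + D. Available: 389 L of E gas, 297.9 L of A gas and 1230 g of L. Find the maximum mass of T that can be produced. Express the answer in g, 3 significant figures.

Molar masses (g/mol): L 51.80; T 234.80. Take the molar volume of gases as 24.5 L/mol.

n(E) = 389.0 / 24.5 = 15.88 mol
n(A) = 297.9 / 24.5 = 12.16 mol
n(L) = 1230 / 51.80 = 23.75 mol
n/ν → E: 7.940, A: 6.080, L: 7.917; A is limiting.
n(T) = (1/2) × 12.16 = 6.080 mol
mass = 6.080 × 234.80 = 1428 g

1430 g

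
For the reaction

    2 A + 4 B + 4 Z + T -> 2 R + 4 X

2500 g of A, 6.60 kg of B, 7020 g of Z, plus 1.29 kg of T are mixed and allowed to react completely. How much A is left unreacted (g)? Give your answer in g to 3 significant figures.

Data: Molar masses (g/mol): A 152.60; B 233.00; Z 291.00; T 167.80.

659 g

n(A) = 2500 / 152.60 = 16.38 mol
n(B) = 6.600×1000 / 233.00 = 28.33 mol
n(Z) = 7020 / 291.00 = 24.12 mol
n(T) = 1.290×1000 / 167.80 = 7.688 mol
n/ν → A: 8.190, B: 7.083, Z: 6.030, T: 7.688; Z is limiting.
A consumed = (2/4) × 24.12 = 12.06 mol
A remaining = 16.38 − 12.06 = 4.320 mol
mass = 4.320 × 152.60 = 659.2 g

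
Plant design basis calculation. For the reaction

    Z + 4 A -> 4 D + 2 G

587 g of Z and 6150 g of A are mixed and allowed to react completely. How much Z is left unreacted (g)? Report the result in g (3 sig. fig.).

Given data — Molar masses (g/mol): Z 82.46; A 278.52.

132 g

n(Z) = 587.0 / 82.46 = 7.119 mol
n(A) = 6150 / 278.52 = 22.08 mol
n/ν for Z = 7.119/1 = 7.119
n/ν for A = 22.08/4 = 5.520
Smallest n/ν is A → limiting reagent.
Z consumed = (1/4) × 22.08 = 5.520 mol
Z remaining = 7.119 − 5.520 = 1.599 mol
mass = 1.599 × 82.46 = 131.9 g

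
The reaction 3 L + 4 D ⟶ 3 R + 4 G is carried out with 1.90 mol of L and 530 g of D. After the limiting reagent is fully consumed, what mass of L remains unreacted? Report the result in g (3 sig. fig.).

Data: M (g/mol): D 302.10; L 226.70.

132 g

n(L) = 1.900 mol
n(D) = 530.0 / 302.10 = 1.754 mol
n/ν for L = 1.900/3 = 0.6333
n/ν for D = 1.754/4 = 0.4385
Smallest n/ν is D → limiting reagent.
L consumed = (3/4) × 1.754 = 1.316 mol
L remaining = 1.900 − 1.316 = 0.5840 mol
mass = 0.5840 × 226.70 = 132.4 g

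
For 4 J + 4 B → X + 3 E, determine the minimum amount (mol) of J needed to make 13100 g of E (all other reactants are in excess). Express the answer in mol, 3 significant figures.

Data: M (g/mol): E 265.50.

n(E) = 13100 / 265.50 = 49.34 mol
n(J) = (4/3) × 49.34 = 65.79 mol

65.8 mol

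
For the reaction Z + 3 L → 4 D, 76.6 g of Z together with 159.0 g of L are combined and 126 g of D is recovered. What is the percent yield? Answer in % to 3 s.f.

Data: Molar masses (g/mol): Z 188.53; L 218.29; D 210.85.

n(Z) = 76.60 / 188.53 = 0.4063 mol
n(L) = 159.0 / 218.29 = 0.7284 mol
n/ν for Z = 0.4063/1 = 0.4063
n/ν for L = 0.7284/3 = 0.2428
Smallest n/ν is L → limiting reagent.
theoretical n(D) = (4/3) × 0.7284 = 0.9712 mol → 204.8 g
% yield = 126 / 204.8 × 100 = 61.52 %

61.5 %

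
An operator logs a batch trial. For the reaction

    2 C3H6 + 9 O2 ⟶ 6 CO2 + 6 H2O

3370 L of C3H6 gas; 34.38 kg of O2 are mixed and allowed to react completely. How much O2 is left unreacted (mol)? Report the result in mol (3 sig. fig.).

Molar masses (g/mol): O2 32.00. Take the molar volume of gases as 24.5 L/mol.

455 mol

n(C3H6) = 3370 / 24.5 = 137.6 mol
n(O2) = 34.38×1000 / 32.00 = 1074 mol
n/ν for C3H6 = 137.6/2 = 68.80
n/ν for O2 = 1074/9 = 119.3
Smallest n/ν is C3H6 → limiting reagent.
O2 consumed = (9/2) × 137.6 = 619.2 mol
O2 remaining = 1074 − 619.2 = 454.8 mol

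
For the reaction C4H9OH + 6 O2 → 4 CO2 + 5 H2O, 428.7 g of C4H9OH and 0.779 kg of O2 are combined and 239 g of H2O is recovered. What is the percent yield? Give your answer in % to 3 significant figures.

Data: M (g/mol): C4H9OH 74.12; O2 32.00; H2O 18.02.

n(C4H9OH) = 428.7 / 74.12 = 5.784 mol
n(O2) = 0.7790×1000 / 32.00 = 24.34 mol
n/ν for C4H9OH = 5.784/1 = 5.784
n/ν for O2 = 24.34/6 = 4.057
Smallest n/ν is O2 → limiting reagent.
theoretical n(H2O) = (5/6) × 24.34 = 20.28 mol → 365.4 g
% yield = 239 / 365.4 × 100 = 65.41 %

65.4 %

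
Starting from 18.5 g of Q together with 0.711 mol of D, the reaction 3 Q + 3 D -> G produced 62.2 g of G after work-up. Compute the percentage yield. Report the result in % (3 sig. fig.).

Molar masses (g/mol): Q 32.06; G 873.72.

n(Q) = 18.50 / 32.06 = 0.5770 mol
n(D) = 0.7110 mol
n/ν for Q = 0.5770/3 = 0.1923
n/ν for D = 0.7110/3 = 0.2370
Smallest n/ν is Q → limiting reagent.
theoretical n(G) = (1/3) × 0.5770 = 0.1923 mol → 168.0 g
% yield = 62.2 / 168.0 × 100 = 37.02 %

37.0 %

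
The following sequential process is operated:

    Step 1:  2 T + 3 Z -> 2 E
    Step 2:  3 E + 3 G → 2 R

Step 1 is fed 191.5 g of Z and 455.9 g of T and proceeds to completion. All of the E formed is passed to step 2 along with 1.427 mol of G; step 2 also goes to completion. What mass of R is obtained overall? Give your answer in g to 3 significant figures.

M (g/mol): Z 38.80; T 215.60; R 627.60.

Step 1:
n(Z) = 191.5 / 38.80 = 4.936 mol
n(T) = 455.9 / 215.60 = 2.115 mol
n/ν → Z: 1.645, T: 1.058; T is limiting.
n(E) produced = (2/2) × 2.115 = 2.115 mol
Step 2:
n(E) available = 2.115 mol
n(G) = 1.427 mol
n/ν → E: 0.7050, G: 0.4757; G is limiting.
n(R) = (2/3) × 1.427 = 0.9513 mol
mass = 0.9513 × 627.60 = 597.0 g

597 g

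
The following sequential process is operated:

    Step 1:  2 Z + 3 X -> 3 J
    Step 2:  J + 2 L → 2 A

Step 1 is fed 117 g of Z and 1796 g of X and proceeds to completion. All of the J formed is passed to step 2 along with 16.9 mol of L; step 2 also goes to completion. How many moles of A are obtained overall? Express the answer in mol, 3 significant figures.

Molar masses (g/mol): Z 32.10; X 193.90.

10.9 mol

Step 1:
n(Z) = 117.0 / 32.10 = 3.645 mol
n(X) = 1796 / 193.90 = 9.263 mol
n/ν → Z: 1.823, X: 3.088; Z is limiting.
n(J) produced = (3/2) × 3.645 = 5.468 mol
Step 2:
n(J) available = 5.468 mol
n(L) = 16.90 mol
n/ν → J: 5.468, L: 8.450; J is limiting.
n(A) = (2/1) × 5.468 = 10.94 mol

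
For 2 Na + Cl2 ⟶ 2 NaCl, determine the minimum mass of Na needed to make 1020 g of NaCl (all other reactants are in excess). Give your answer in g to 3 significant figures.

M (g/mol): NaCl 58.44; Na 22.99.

401 g

n(NaCl) = 1020 / 58.44 = 17.45 mol
n(Na) = (2/2) × 17.45 = 17.45 mol
mass = 17.45 × 22.99 = 401.2 g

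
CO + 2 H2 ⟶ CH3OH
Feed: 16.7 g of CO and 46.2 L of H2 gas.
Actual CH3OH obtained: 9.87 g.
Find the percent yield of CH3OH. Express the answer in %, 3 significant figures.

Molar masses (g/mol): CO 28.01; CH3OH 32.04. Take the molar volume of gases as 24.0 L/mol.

51.7 %

n(CO) = 16.70 / 28.01 = 0.5962 mol
n(H2) = 46.20 / 24.0 = 1.925 mol
n/ν → CO: 0.5962, H2: 0.9625; CO is limiting.
theoretical n(CH3OH) = (1/1) × 0.5962 = 0.5962 mol → 19.10 g
% yield = 9.87 / 19.10 × 100 = 51.68 %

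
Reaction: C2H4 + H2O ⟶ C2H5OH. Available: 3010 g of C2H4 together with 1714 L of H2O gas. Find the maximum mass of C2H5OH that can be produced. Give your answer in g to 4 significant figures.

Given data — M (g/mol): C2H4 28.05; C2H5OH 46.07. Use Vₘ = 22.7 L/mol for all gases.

n(C2H4) = 3010 / 28.05 = 107.3 mol
n(H2O) = 1714 / 22.7 = 75.51 mol
n/ν → C2H4: 107.3, H2O: 75.51; H2O is limiting.
n(C2H5OH) = (1/1) × 75.51 = 75.51 mol
mass = 75.51 × 46.07 = 3479 g

3479 g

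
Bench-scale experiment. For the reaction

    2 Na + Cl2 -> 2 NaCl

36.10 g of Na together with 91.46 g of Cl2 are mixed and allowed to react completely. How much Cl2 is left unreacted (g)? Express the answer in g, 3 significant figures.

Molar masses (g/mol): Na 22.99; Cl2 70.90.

n(Na) = 36.10 / 22.99 = 1.570 mol
n(Cl2) = 91.46 / 70.90 = 1.290 mol
n/ν for Na = 1.570/2 = 0.7850
n/ν for Cl2 = 1.290/1 = 1.290
Smallest n/ν is Na → limiting reagent.
Cl2 consumed = (1/2) × 1.570 = 0.7850 mol
Cl2 remaining = 1.290 − 0.7850 = 0.5050 mol
mass = 0.5050 × 70.90 = 35.80 g

35.8 g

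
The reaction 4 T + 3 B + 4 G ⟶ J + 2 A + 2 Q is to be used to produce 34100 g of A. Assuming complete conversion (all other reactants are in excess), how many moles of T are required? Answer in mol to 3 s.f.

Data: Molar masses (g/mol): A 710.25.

n(A) = 34100 / 710.25 = 48.01 mol
n(T) = (4/2) × 48.01 = 96.02 mol

96.0 mol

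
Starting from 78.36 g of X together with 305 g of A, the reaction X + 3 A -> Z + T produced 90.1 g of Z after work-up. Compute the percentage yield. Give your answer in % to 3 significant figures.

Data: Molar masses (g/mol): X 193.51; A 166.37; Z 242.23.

n(X) = 78.36 / 193.51 = 0.4049 mol
n(A) = 305.0 / 166.37 = 1.833 mol
n/ν for X = 0.4049/1 = 0.4049
n/ν for A = 1.833/3 = 0.6110
Smallest n/ν is X → limiting reagent.
theoretical n(Z) = (1/1) × 0.4049 = 0.4049 mol → 98.08 g
% yield = 90.1 / 98.08 × 100 = 91.86 %

91.9 %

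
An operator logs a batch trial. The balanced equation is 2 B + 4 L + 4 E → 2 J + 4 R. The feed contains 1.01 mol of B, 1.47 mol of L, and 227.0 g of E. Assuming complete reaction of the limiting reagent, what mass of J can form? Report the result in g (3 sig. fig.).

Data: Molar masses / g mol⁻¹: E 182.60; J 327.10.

n(B) = 1.010 mol
n(L) = 1.470 mol
n(E) = 227.0 / 182.60 = 1.243 mol
n/ν for B = 1.010/2 = 0.5050
n/ν for L = 1.470/4 = 0.3675
n/ν for E = 1.243/4 = 0.3108
Smallest n/ν is E → limiting reagent.
n(J) = (2/4) × 1.243 = 0.6215 mol
mass = 0.6215 × 327.10 = 203.3 g

203 g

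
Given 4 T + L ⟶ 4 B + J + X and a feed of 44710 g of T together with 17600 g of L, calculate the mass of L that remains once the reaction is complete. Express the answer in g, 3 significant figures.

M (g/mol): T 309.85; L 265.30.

8030 g

n(T) = 44710 / 309.85 = 144.3 mol
n(L) = 17600 / 265.30 = 66.34 mol
n/ν for T = 144.3/4 = 36.08
n/ν for L = 66.34/1 = 66.34
Smallest n/ν is T → limiting reagent.
L consumed = (1/4) × 144.3 = 36.08 mol
L remaining = 66.34 − 36.08 = 30.26 mol
mass = 30.26 × 265.30 = 8028 g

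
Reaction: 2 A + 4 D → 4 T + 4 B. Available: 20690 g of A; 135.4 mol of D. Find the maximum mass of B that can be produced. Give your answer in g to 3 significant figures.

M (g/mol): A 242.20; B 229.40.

31100 g

n(A) = 20690 / 242.20 = 85.43 mol
n(D) = 135.4 mol
n/ν for A = 85.43/2 = 42.72
n/ν for D = 135.4/4 = 33.85
Smallest n/ν is D → limiting reagent.
n(B) = (4/4) × 135.4 = 135.4 mol
mass = 135.4 × 229.40 = 31060 g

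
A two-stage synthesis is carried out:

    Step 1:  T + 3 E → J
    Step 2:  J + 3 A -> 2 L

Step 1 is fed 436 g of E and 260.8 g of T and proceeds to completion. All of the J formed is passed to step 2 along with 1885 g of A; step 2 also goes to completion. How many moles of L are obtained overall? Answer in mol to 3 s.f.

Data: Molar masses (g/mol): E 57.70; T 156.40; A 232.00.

3.34 mol

Step 1:
n(E) = 436.0 / 57.70 = 7.556 mol
n(T) = 260.8 / 156.40 = 1.668 mol
n/ν for E = 7.556/3 = 2.519
n/ν for T = 1.668/1 = 1.668
Smallest n/ν is T → limiting reagent.
n(J) produced = (1/1) × 1.668 = 1.668 mol
Step 2:
n(J) available = 1.668 mol
n(A) = 1885 / 232.00 = 8.125 mol
n/ν for J = 1.668/1 = 1.668
n/ν for A = 8.125/3 = 2.708
Smallest n/ν is J → limiting reagent.
n(L) = (2/1) × 1.668 = 3.336 mol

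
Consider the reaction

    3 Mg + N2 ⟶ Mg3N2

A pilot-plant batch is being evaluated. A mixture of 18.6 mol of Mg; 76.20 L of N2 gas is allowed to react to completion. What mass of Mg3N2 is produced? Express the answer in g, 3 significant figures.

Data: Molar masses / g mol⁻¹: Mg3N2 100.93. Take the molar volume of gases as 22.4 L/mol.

n(Mg) = 18.60 mol
n(N2) = 76.20 / 22.4 = 3.402 mol
n/ν → Mg: 6.200, N2: 3.402; N2 is limiting.
n(Mg3N2) = (1/1) × 3.402 = 3.402 mol
mass = 3.402 × 100.93 = 343.4 g

343 g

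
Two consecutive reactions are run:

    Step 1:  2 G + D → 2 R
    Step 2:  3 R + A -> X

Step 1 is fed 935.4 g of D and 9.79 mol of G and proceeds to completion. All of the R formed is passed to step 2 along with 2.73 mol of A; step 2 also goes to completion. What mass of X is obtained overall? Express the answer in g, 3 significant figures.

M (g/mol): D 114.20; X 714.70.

1950 g

Step 1:
n(D) = 935.4 / 114.20 = 8.191 mol
n(G) = 9.790 mol
n/ν for D = 8.191/1 = 8.191
n/ν for G = 9.790/2 = 4.895
Smallest n/ν is G → limiting reagent.
n(R) produced = (2/2) × 9.790 = 9.790 mol
Step 2:
n(R) available = 9.790 mol
n(A) = 2.730 mol
n/ν for R = 9.790/3 = 3.263
n/ν for A = 2.730/1 = 2.730
Smallest n/ν is A → limiting reagent.
n(X) = (1/1) × 2.730 = 2.730 mol
mass = 2.730 × 714.70 = 1951 g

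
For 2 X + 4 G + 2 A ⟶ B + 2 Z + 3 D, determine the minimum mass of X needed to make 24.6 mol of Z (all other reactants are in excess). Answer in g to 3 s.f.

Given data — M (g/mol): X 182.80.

4500 g

n(Z) = 24.60 mol
n(X) = (2/2) × 24.60 = 24.60 mol
mass = 24.60 × 182.80 = 4497 g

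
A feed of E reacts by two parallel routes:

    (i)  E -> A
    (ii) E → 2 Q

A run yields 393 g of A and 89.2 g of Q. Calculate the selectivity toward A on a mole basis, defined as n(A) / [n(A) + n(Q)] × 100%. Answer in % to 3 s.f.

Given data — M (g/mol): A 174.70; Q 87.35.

68.8 %

n(A) = 393 / 174.70 = 2.250 mol
n(Q) = 89.2 / 87.35 = 1.021 mol
selectivity = 2.250/(2.250+1.021) × 100 = 68.79 %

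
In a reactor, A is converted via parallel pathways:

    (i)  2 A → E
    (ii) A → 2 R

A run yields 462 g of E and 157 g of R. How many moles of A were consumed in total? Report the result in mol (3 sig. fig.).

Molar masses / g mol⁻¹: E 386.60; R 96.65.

3.20 mol

n(E) = 462 / 386.60 = 1.195 mol
n(R) = 157 / 96.65 = 1.624 mol
n(A) via (i) = (2/1)×1.195 = 2.390 mol
n(A) via (ii) = (1/2)×1.624 = 0.8120 mol
total n(A) = 2.390 + 0.8120 = 3.202 mol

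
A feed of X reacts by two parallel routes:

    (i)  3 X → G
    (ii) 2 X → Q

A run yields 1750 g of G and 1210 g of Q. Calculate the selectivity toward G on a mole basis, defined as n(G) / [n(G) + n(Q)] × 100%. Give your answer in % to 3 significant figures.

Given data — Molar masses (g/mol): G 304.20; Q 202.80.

n(G) = 1750 / 304.20 = 5.753 mol
n(Q) = 1210 / 202.80 = 5.966 mol
selectivity = 5.753/(5.753+5.966) × 100 = 49.09 %

49.1 %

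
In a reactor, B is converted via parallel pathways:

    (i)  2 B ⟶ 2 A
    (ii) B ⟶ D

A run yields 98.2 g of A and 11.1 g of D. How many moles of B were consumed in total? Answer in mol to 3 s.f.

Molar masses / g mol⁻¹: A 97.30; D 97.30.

1.12 mol

n(A) = 98.2 / 97.30 = 1.009 mol
n(D) = 11.1 / 97.30 = 0.1141 mol
n(B) via (i) = (2/2)×1.009 = 1.009 mol
n(B) via (ii) = (1/1)×0.1141 = 0.1141 mol
total n(B) = 1.009 + 0.1141 = 1.123 mol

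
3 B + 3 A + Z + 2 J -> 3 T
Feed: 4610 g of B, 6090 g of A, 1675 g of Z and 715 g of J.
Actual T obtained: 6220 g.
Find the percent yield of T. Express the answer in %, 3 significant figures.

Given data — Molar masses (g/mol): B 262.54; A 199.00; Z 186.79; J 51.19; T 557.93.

n(B) = 4610 / 262.54 = 17.56 mol
n(A) = 6090 / 199.00 = 30.60 mol
n(Z) = 1675 / 186.79 = 8.967 mol
n(J) = 715.0 / 51.19 = 13.97 mol
n/ν → B: 5.853, A: 10.20, Z: 8.967, J: 6.985; B is limiting.
theoretical n(T) = (3/3) × 17.56 = 17.56 mol → 9797 g
% yield = 6220 / 9797 × 100 = 63.49 %

63.5 %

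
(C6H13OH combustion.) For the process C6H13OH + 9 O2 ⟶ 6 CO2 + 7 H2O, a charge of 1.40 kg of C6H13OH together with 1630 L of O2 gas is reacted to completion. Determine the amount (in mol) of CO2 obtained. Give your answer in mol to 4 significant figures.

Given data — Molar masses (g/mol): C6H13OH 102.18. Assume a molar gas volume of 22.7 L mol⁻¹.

n(C6H13OH) = 1.400×1000 / 102.18 = 13.70 mol
n(O2) = 1630 / 22.7 = 71.81 mol
n/ν for C6H13OH = 13.70/1 = 13.70
n/ν for O2 = 71.81/9 = 7.979
Smallest n/ν is O2 → limiting reagent.
n(CO2) = (6/9) × 71.81 = 47.87 mol

47.87 mol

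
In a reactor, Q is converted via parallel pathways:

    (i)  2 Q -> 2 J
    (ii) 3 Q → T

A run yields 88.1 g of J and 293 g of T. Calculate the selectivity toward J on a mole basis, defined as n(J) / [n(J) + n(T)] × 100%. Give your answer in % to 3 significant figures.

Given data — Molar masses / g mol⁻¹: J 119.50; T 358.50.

47.4 %

n(J) = 88.1 / 119.50 = 0.7372 mol
n(T) = 293 / 358.50 = 0.8173 mol
selectivity = 0.7372/(0.7372+0.8173) × 100 = 47.42 %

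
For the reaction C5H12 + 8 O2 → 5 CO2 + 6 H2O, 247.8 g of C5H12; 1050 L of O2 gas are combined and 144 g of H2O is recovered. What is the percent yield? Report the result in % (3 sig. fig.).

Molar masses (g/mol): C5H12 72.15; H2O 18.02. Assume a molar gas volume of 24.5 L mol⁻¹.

n(C5H12) = 247.8 / 72.15 = 3.435 mol
n(O2) = 1050 / 24.5 = 42.86 mol
n/ν → C5H12: 3.435, O2: 5.358; C5H12 is limiting.
theoretical n(H2O) = (6/1) × 3.435 = 20.61 mol → 371.4 g
% yield = 144 / 371.4 × 100 = 38.77 %

38.8 %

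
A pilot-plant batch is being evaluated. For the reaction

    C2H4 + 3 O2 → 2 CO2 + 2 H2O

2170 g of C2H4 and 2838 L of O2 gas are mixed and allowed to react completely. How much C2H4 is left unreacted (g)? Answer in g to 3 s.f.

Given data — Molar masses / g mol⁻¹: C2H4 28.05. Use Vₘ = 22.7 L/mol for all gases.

1000 g

n(C2H4) = 2170 / 28.05 = 77.36 mol
n(O2) = 2838 / 22.7 = 125.0 mol
n/ν for C2H4 = 77.36/1 = 77.36
n/ν for O2 = 125.0/3 = 41.67
Smallest n/ν is O2 → limiting reagent.
C2H4 consumed = (1/3) × 125.0 = 41.67 mol
C2H4 remaining = 77.36 − 41.67 = 35.69 mol
mass = 35.69 × 28.05 = 1001 g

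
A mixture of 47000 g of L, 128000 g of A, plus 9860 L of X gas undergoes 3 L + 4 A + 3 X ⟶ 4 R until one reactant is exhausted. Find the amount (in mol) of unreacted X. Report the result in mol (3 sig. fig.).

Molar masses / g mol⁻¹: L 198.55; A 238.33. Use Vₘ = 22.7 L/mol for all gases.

n(L) = 47000 / 198.55 = 236.7 mol
n(A) = 128000 / 238.33 = 537.1 mol
n(X) = 9860 / 22.7 = 434.4 mol
n/ν for L = 236.7/3 = 78.90
n/ν for A = 537.1/4 = 134.3
n/ν for X = 434.4/3 = 144.8
Smallest n/ν is L → limiting reagent.
X consumed = (3/3) × 236.7 = 236.7 mol
X remaining = 434.4 − 236.7 = 197.7 mol

198 mol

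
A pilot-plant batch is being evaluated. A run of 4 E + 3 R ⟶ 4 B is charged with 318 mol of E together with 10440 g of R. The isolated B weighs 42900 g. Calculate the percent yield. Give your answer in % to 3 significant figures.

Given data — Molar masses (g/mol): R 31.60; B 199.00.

n(E) = 318.0 mol
n(R) = 10440 / 31.60 = 330.4 mol
n/ν → E: 79.50, R: 110.1; E is limiting.
theoretical n(B) = (4/4) × 318.0 = 318.0 mol → 63280 g
% yield = 42900 / 63280 × 100 = 67.79 %

67.8 %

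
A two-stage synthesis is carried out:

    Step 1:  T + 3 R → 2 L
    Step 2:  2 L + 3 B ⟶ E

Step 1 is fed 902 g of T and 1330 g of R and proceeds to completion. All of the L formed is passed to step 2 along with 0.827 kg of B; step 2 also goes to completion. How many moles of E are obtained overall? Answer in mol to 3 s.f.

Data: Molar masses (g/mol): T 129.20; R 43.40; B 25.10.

Step 1:
n(T) = 902.0 / 129.20 = 6.981 mol
n(R) = 1330 / 43.40 = 30.65 mol
n/ν for T = 6.981/1 = 6.981
n/ν for R = 30.65/3 = 10.22
Smallest n/ν is T → limiting reagent.
n(L) produced = (2/1) × 6.981 = 13.96 mol
Step 2:
n(L) available = 13.96 mol
n(B) = 0.8270×1000 / 25.10 = 32.95 mol
n/ν for L = 13.96/2 = 6.980
n/ν for B = 32.95/3 = 10.98
Smallest n/ν is L → limiting reagent.
n(E) = (1/2) × 13.96 = 6.980 mol

6.98 mol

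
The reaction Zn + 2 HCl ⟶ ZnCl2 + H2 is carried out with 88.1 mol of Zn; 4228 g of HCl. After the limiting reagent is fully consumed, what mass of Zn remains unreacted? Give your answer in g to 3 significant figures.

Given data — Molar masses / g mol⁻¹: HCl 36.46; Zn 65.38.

1970 g

n(Zn) = 88.10 mol
n(HCl) = 4228 / 36.46 = 116.0 mol
n/ν for Zn = 88.10/1 = 88.10
n/ν for HCl = 116.0/2 = 58.00
Smallest n/ν is HCl → limiting reagent.
Zn consumed = (1/2) × 116.0 = 58.00 mol
Zn remaining = 88.10 − 58.00 = 30.10 mol
mass = 30.10 × 65.38 = 1968 g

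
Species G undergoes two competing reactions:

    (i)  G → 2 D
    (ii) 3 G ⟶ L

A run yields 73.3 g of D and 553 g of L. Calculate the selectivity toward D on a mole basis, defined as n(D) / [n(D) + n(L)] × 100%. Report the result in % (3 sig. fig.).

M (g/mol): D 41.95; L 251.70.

n(D) = 73.3 / 41.95 = 1.747 mol
n(L) = 553 / 251.70 = 2.197 mol
selectivity = 1.747/(1.747+2.197) × 100 = 44.30 %

44.3 %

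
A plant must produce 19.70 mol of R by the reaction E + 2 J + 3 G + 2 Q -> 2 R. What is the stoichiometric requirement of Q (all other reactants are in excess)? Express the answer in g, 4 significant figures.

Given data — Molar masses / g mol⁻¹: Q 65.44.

1289 g

n(R) = 19.70 mol
n(Q) = (2/2) × 19.70 = 19.70 mol
mass = 19.70 × 65.44 = 1289 g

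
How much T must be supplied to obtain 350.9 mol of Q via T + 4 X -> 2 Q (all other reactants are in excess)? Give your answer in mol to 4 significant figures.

175.5 mol

n(Q) = 350.9 mol
n(T) = (1/2) × 350.9 = 175.5 mol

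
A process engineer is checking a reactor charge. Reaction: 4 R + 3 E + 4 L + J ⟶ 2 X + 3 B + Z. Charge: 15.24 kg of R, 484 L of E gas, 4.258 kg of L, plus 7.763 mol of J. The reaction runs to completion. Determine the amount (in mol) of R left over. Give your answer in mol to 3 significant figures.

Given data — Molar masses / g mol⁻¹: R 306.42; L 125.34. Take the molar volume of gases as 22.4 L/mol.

n(R) = 15.24×1000 / 306.42 = 49.74 mol
n(E) = 484.0 / 22.4 = 21.61 mol
n(L) = 4.258×1000 / 125.34 = 33.97 mol
n(J) = 7.763 mol
n/ν for R = 49.74/4 = 12.44
n/ν for E = 21.61/3 = 7.203
n/ν for L = 33.97/4 = 8.493
n/ν for J = 7.763/1 = 7.763
Smallest n/ν is E → limiting reagent.
R consumed = (4/3) × 21.61 = 28.81 mol
R remaining = 49.74 − 28.81 = 20.93 mol

20.9 mol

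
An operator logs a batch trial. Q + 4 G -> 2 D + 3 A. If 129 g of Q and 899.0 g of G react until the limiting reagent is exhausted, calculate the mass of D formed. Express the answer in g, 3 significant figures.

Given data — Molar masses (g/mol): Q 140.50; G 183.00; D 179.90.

330 g

n(Q) = 129.0 / 140.50 = 0.9181 mol
n(G) = 899.0 / 183.00 = 4.913 mol
n/ν for Q = 0.9181/1 = 0.9181
n/ν for G = 4.913/4 = 1.228
Smallest n/ν is Q → limiting reagent.
n(D) = (2/1) × 0.9181 = 1.836 mol
mass = 1.836 × 179.90 = 330.3 g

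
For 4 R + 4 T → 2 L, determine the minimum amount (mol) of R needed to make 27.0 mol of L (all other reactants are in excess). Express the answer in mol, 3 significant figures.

54.0 mol

n(L) = 27.00 mol
n(R) = (4/2) × 27.00 = 54.00 mol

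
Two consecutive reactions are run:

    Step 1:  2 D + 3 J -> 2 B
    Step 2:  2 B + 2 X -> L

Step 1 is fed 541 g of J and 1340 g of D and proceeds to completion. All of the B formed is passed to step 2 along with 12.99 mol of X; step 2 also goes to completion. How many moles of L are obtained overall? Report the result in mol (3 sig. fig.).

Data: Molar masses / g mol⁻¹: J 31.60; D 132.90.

Step 1:
n(J) = 541.0 / 31.60 = 17.12 mol
n(D) = 1340 / 132.90 = 10.08 mol
n/ν for J = 17.12/3 = 5.707
n/ν for D = 10.08/2 = 5.040
Smallest n/ν is D → limiting reagent.
n(B) produced = (2/2) × 10.08 = 10.08 mol
Step 2:
n(B) available = 10.08 mol
n(X) = 12.99 mol
n/ν for B = 10.08/2 = 5.040
n/ν for X = 12.99/2 = 6.495
Smallest n/ν is B → limiting reagent.
n(L) = (1/2) × 10.08 = 5.040 mol

5.04 mol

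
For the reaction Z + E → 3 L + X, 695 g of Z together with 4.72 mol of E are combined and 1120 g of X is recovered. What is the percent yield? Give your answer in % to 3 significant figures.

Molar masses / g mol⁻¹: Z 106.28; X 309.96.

n(Z) = 695.0 / 106.28 = 6.539 mol
n(E) = 4.720 mol
n/ν for Z = 6.539/1 = 6.539
n/ν for E = 4.720/1 = 4.720
Smallest n/ν is E → limiting reagent.
theoretical n(X) = (1/1) × 4.720 = 4.720 mol → 1463 g
% yield = 1120 / 1463 × 100 = 76.56 %

76.6 %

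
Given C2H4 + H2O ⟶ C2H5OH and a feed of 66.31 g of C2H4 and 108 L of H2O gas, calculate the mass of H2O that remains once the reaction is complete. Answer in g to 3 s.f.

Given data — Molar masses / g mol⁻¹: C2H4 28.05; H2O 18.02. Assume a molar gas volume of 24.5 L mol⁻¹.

n(C2H4) = 66.31 / 28.05 = 2.364 mol
n(H2O) = 108.0 / 24.5 = 4.408 mol
n/ν for C2H4 = 2.364/1 = 2.364
n/ν for H2O = 4.408/1 = 4.408
Smallest n/ν is C2H4 → limiting reagent.
H2O consumed = (1/1) × 2.364 = 2.364 mol
H2O remaining = 4.408 − 2.364 = 2.044 mol
mass = 2.044 × 18.02 = 36.83 g

36.8 g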